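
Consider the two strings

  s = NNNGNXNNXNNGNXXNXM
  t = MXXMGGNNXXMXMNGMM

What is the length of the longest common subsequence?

8

Match G (s #4, t #6) → N (s #7, t #7) → N (s #8, t #8) → X (s #9, t #9) → X (s #14, t #10) → X (s #15, t #12) → N (s #16, t #14) → M (s #18, t #17) — 8 characters in the same relative order in both. dp[18][17] = 8 confirms this is the maximum.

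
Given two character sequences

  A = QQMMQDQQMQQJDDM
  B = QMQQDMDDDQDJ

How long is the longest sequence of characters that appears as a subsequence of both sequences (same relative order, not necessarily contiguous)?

One common subsequence of length 7: Q (A #1, B #1); then Q (A #2, B #3); then Q (A #5, B #4); then D (A #6, B #5); then M (A #9, B #6); then Q (A #10, B #10); then J (A #12, B #12). The LCS DP gives dp[15][12] = 7, so this is optimal.

7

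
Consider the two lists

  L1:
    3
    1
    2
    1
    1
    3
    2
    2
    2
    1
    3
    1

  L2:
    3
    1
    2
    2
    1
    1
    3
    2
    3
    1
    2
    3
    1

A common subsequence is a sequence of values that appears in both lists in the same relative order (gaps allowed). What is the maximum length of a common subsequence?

One common subsequence of length 10: 3 (L1 #1, L2 #1) → 1 (L1 #2, L2 #2) → 2 (L1 #3, L2 #4) → 1 (L1 #4, L2 #5) → 1 (L1 #5, L2 #6) → 3 (L1 #6, L2 #7) → 2 (L1 #7, L2 #8) → 2 (L1 #9, L2 #11) → 3 (L1 #11, L2 #12) → 1 (L1 #12, L2 #13). The LCS DP gives dp[12][13] = 10, so this is optimal.

10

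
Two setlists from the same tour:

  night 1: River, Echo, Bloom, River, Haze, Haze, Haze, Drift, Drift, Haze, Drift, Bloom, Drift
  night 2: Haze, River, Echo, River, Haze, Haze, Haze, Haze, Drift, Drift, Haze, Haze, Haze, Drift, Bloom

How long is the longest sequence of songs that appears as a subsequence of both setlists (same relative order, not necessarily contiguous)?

11

Pick River at night 1[1]=night 2[2] → Echo at night 1[2]=night 2[3] → River at night 1[4]=night 2[4] → Haze at night 1[5]=night 2[6] → Haze at night 1[6]=night 2[7] → Haze at night 1[7]=night 2[8] → Drift at night 1[8]=night 2[9] → Drift at night 1[9]=night 2[10] → Haze at night 1[10]=night 2[13] → Drift at night 1[11]=night 2[14] → Bloom at night 1[12]=night 2[15]; all 11 songs appear in both, in order. dp[13][15] = 11 confirms this is the maximum.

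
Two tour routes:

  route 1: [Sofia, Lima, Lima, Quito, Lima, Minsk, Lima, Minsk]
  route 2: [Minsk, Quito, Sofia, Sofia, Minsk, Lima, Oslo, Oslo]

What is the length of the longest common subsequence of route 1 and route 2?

3

Pick Sofia (route 1 #1, route 2 #4), Minsk (route 1 #6, route 2 #5), Lima (route 1 #7, route 2 #6); all 3 stops appear in both, in order. The LCS DP gives dp[8][8] = 3, so this is optimal.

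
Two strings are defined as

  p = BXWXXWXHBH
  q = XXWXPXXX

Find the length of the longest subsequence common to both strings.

Let dp[i][j] be the LCS length of the first i characters of p and the first j characters of q. dp[i][j] = dp[i-1][j-1]+1 when the i-th and j-th characters match, else max(dp[i-1][j], dp[i][j-1]).
    ·  X  X  W  X  P  X  X  X
 ·  0  0  0  0  0  0  0  0  0
 B  0  0  0  0  0  0  0  0  0
 X  0  1  1  1  1  1  1  1  1
 W  0  1  1  2  2  2  2  2  2
 X  0  1  2  2  3  3  3  3  3
 X  0  1  2  2  3  3  4  4  4
 W  0  1  2  3  3  3  4  4  4
 X  0  1  2  3  4  4  4  5  5
 H  0  1  2  3  4  4  4  5  5
 B  0  1  2  3  4  4  4  5  5
 H  0  1  2  3  4  4  4  5  5
dp[10][8] = 5. One LCS (by backtracking along matches): XWXXX.

5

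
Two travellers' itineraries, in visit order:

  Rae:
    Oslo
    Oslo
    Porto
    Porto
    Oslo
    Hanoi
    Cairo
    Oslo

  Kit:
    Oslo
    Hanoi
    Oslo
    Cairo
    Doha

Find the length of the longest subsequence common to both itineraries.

One common subsequence of length 3: Oslo (Rae #1, Kit #1), then Oslo (Rae #5, Kit #3), then Cairo (Rae #7, Kit #4), and the DP table's final entry dp[8][5] is also 3, so no common subsequence is longer.

3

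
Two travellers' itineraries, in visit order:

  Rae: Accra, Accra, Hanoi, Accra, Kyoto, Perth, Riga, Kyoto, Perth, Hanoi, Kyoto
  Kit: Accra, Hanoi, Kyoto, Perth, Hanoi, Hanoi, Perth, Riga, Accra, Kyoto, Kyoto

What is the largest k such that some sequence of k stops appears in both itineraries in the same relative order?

7

Taking Accra (Rae #2, Kit #1) → Hanoi (Rae #3, Kit #2) → Kyoto (Rae #5, Kit #3) → Perth (Rae #6, Kit #7) → Riga (Rae #7, Kit #8) → Kyoto (Rae #8, Kit #10) → Kyoto (Rae #11, Kit #11) gives a common subsequence of length 7. dp[11][11] = 7 confirms this is the maximum.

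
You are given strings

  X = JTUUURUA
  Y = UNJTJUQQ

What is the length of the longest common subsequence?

Let dp[i][j] be the LCS length of the first i characters of X and the first j characters of Y. dp[i][j] = dp[i-1][j-1]+1 when the i-th and j-th characters match, else max(dp[i-1][j], dp[i][j-1]).
    ·  U  N  J  T  J  U  Q  Q
 ·  0  0  0  0  0  0  0  0  0
 J  0  0  0  1  1  1  1  1  1
 T  0  0  0  1  2  2  2  2  2
 U  0  1  1  1  2  2  3  3  3
 U  0  1  1  1  2  2  3  3  3
 U  0  1  1  1  2  2  3  3  3
 R  0  1  1  1  2  2  3  3  3
 U  0  1  1  1  2  2  3  3  3
 A  0  1  1  1  2  2  3  3  3
dp[8][8] = 3. One LCS (by backtracking along matches): JTU.

3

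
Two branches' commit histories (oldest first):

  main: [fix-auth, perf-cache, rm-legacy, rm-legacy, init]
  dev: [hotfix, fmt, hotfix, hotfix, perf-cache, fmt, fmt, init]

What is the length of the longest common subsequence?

2

Taking perf-cache [2,5], init [5,8] gives a common subsequence of length 2. dp[5][8] = 2 confirms this is the maximum.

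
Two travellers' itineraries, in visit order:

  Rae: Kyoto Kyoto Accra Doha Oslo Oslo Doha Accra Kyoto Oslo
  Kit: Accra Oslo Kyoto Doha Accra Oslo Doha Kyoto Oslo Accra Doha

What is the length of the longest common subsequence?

6

One common subsequence of length 6: Kyoto [1,3]; then Accra [3,5]; then Oslo [6,6]; then Doha [7,7]; then Kyoto [9,8]; then Oslo [10,9]. The LCS DP gives dp[10][11] = 6, so this is optimal.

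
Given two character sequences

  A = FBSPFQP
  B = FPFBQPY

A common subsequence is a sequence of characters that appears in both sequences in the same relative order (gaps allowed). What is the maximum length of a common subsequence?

One common subsequence of length 5: F at A[1]=B[1], then P at A[4]=B[2], then F at A[5]=B[3], then Q at A[6]=B[5], then P at A[7]=B[6]. dp[7][7] = 5 confirms this is the maximum.

5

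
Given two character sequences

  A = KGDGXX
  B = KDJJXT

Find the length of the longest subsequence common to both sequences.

3

Let dp[i][j] be the LCS length of the first i characters of A and the first j characters of B. dp[i][j] = dp[i-1][j-1]+1 when the i-th and j-th characters match, else max(dp[i-1][j], dp[i][j-1]).
    ·  K  D  J  J  X  T
 ·  0  0  0  0  0  0  0
 K  0  1  1  1  1  1  1
 G  0  1  1  1  1  1  1
 D  0  1  2  2  2  2  2
 G  0  1  2  2  2  2  2
 X  0  1  2  2  2  3  3
 X  0  1  2  2  2  3  3
dp[6][6] = 3. One LCS (by backtracking along matches): KDX.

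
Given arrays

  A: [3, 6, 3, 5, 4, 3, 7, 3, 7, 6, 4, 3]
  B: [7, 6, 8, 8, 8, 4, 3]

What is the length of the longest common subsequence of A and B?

Let dp[i][j] be the LCS length of the first i values of A and the first j values of B. dp[i][j] = dp[i-1][j-1]+1 when the i-th and j-th values match, else max(dp[i-1][j], dp[i][j-1]).
    ·  7  6  8  8  8  4  3
 ·  0  0  0  0  0  0  0  0
 3  0  0  0  0  0  0  0  1
 6  0  0  1  1  1  1  1  1
 3  0  0  1  1  1  1  1  2
 5  0  0  1  1  1  1  1  2
 4  0  0  1  1  1  1  2  2
 3  0  0  1  1  1  1  2  3
 7  0  1  1  1  1  1  2  3
 3  0  1  1  1  1  1  2  3
 7  0  1  1  1  1  1  2  3
 6  0  1  2  2  2  2  2  3
 4  0  1  2  2  2  2  3  3
 3  0  1  2  2  2  2  3  4
dp[12][7] = 4. One LCS (by backtracking along matches): 7, 6, 4, 3.

4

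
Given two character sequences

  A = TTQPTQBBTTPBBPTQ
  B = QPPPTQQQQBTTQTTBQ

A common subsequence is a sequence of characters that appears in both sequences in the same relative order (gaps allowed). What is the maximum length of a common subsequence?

Match Q at A[3]=B[1]; then P at A[4]=B[4]; then T at A[5]=B[5]; then Q at A[6]=B[9]; then B at A[7]=B[10]; then T at A[9]=B[14]; then T at A[10]=B[15]; then B at A[13]=B[16]; then Q at A[16]=B[17] — 9 characters in the same relative order in both. dp[16][17] = 9 confirms this is the maximum.

9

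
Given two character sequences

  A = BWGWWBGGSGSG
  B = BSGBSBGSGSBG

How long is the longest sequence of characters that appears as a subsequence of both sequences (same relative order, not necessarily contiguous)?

Let dp[i][j] be the LCS length of the first i characters of A and the first j characters of B. dp[i][j] = dp[i-1][j-1]+1 when the i-th and j-th characters match, else max(dp[i-1][j], dp[i][j-1]).
    ·  B  S  G  B  S  B  G  S  G  S  B  G
 ·  0  0  0  0  0  0  0  0  0  0  0  0  0
 B  0  1  1  1  1  1  1  1  1  1  1  1  1
 W  0  1  1  1  1  1  1  1  1  1  1  1  1
 G  0  1  1  2  2  2  2  2  2  2  2  2  2
 W  0  1  1  2  2  2  2  2  2  2  2  2  2
 W  0  1  1  2  2  2  2  2  2  2  2  2  2
 B  0  1  1  2  3  3  3  3  3  3  3  3  3
 G  0  1  1  2  3  3  3  4  4  4  4  4  4
 G  0  1  1  2  3  3  3  4  4  5  5  5  5
 S  0  1  2  2  3  4  4  4  5  5  6  6  6
 G  0  1  2  3  3  4  4  5  5  6  6  6  7
 S  0  1  2  3  3  4  4  5  6  6  7  7  7
 G  0  1  2  3  3  4  4  5  6  7  7  7  8
dp[12][12] = 8. One LCS (by backtracking along matches): BGBGSGSG.

8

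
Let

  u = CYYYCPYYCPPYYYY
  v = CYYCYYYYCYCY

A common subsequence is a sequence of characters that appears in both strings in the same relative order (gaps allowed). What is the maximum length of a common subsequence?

10

Pick C (u #1, v #1), Y (u #3, v #2), Y (u #4, v #3), C (u #5, v #4), Y (u #7, v #5), Y (u #8, v #6), Y (u #12, v #7), Y (u #13, v #8), Y (u #14, v #10), Y (u #15, v #12); all 10 characters appear in both, in order. Since dp[15][12] = 10, nothing longer is possible.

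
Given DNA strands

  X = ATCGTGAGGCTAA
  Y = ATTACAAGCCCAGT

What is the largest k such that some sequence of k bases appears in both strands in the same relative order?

Match A (X #1, Y #1), then T (X #2, Y #3), then C (X #3, Y #5), then G (X #4, Y #8), then A (X #7, Y #12), then G (X #9, Y #13), then T (X #11, Y #14) — 7 bases in the same relative order in both. The LCS DP gives dp[13][14] = 7, so this is optimal.

7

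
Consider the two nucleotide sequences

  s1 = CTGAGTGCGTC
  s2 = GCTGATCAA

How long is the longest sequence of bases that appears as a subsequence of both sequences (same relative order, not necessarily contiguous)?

6

One common subsequence of length 6: C at s1[1]=s2[2]; then T at s1[2]=s2[3]; then G at s1[3]=s2[4]; then A at s1[4]=s2[5]; then T at s1[6]=s2[6]; then C at s1[8]=s2[7]. The LCS DP gives dp[11][9] = 6, so this is optimal.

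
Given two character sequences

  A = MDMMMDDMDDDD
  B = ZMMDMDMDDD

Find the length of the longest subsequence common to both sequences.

Match M [1,3], then D [2,4], then M [5,5], then D [7,6], then M [8,7], then D [10,8], then D [11,9], then D [12,10] — 8 characters in the same relative order in both. dp[12][10] = 8 confirms this is the maximum.

8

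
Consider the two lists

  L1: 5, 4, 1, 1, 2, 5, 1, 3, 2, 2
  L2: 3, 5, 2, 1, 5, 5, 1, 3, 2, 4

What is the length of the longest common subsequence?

6

Let dp[i][j] be the LCS length of the first i values of L1 and the first j values of L2. dp[i][j] = dp[i-1][j-1]+1 when the i-th and j-th values match, else max(dp[i-1][j], dp[i][j-1]).
    ·  3  5  2  1  5  5  1  3  2  4
 ·  0  0  0  0  0  0  0  0  0  0  0
 5  0  0  1  1  1  1  1  1  1  1  1
 4  0  0  1  1  1  1  1  1  1  1  2
 1  0  0  1  1  2  2  2  2  2  2  2
 1  0  0  1  1  2  2  2  3  3  3  3
 2  0  0  1  2  2  2  2  3  3  4  4
 5  0  0  1  2  2  3  3  3  3  4  4
 1  0  0  1  2  3  3  3  4  4  4  4
 3  0  1  1  2  3  3  3  4  5  5  5
 2  0  1  1  2  3  3  3  4  5  6  6
 2  0  1  1  2  3  3  3  4  5  6  6
dp[10][10] = 6. One LCS (by backtracking along matches): 5, 1, 5, 1, 3, 2.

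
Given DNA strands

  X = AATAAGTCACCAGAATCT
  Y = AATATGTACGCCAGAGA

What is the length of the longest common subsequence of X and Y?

Match A (X #1, Y #1); then A (X #2, Y #2); then T (X #3, Y #3); then A (X #4, Y #4); then G (X #6, Y #6); then T (X #7, Y #7); then C (X #8, Y #9); then C (X #10, Y #11); then C (X #11, Y #12); then A (X #12, Y #13); then G (X #13, Y #14); then A (X #14, Y #15); then A (X #15, Y #17) — 13 bases in the same relative order in both. dp[18][17] = 13 confirms this is the maximum.

13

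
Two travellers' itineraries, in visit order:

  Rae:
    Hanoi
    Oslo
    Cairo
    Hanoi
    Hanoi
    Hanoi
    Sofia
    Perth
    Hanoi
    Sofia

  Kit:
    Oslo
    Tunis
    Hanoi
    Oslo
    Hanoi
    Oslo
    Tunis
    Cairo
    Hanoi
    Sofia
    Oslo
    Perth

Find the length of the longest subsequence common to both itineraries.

Match Hanoi [1,5] → Oslo [2,6] → Cairo [3,8] → Hanoi [6,9] → Sofia [7,10] → Perth [8,12] — 6 stops in the same relative order in both. Since dp[10][12] = 6, nothing longer is possible.

6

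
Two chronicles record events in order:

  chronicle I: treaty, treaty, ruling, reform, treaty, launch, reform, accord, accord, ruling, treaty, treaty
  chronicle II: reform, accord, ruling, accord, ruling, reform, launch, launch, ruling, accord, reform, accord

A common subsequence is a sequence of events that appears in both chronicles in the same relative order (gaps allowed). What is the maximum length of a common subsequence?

5

Taking ruling (chronicle I #3, chronicle II #5), reform (chronicle I #4, chronicle II #6), launch (chronicle I #6, chronicle II #8), reform (chronicle I #7, chronicle II #11), accord (chronicle I #9, chronicle II #12) gives a common subsequence of length 5. Since dp[12][12] = 5, nothing longer is possible.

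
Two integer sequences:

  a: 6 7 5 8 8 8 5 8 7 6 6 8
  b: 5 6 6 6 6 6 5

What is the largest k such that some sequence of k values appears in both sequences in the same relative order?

3

Let dp[i][j] be the LCS length of the first i values of a and the first j values of b. dp[i][j] = dp[i-1][j-1]+1 when the i-th and j-th values match, else max(dp[i-1][j], dp[i][j-1]).
    ·  5  6  6  6  6  6  5
 ·  0  0  0  0  0  0  0  0
 6  0  0  1  1  1  1  1  1
 7  0  0  1  1  1  1  1  1
 5  0  1  1  1  1  1  1  2
 8  0  1  1  1  1  1  1  2
 8  0  1  1  1  1  1  1  2
 8  0  1  1  1  1  1  1  2
 5  0  1  1  1  1  1  1  2
 8  0  1  1  1  1  1  1  2
 7  0  1  1  1  1  1  1  2
 6  0  1  2  2  2  2  2  2
 6  0  1  2  3  3  3  3  3
 8  0  1  2  3  3  3  3  3
dp[12][7] = 3. One LCS (by backtracking along matches): 6, 6, 6.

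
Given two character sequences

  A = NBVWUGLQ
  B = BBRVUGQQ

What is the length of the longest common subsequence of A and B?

5

Taking B at A[2]=B[2] → V at A[3]=B[4] → U at A[5]=B[5] → G at A[6]=B[6] → Q at A[8]=B[8] gives a common subsequence of length 5. The LCS DP gives dp[8][8] = 5, so this is optimal.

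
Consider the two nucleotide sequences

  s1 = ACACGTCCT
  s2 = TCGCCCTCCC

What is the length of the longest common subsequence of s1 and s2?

5

Pick C [2,5], C [4,6], T [6,7], C [7,9], C [8,10]; all 5 bases appear in both, in order. dp[9][10] = 5 confirms this is the maximum.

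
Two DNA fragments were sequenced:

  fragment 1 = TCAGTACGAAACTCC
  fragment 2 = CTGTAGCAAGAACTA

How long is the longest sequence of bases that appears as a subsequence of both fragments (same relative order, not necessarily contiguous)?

Match T [1,2], then G [4,3], then T [5,4], then A [6,5], then C [7,7], then G [8,10], then A [10,11], then A [11,12], then C [12,13], then T [13,14] — 10 bases in the same relative order in both. Since dp[15][15] = 10, nothing longer is possible.

10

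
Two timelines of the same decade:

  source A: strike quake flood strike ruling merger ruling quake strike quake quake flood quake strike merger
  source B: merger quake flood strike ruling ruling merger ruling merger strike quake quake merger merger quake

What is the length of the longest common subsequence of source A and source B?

10

Taking quake [2,2]; then flood [3,3]; then strike [4,4]; then ruling [5,6]; then merger [6,7]; then ruling [7,8]; then strike [9,10]; then quake [10,11]; then quake [11,12]; then quake [13,15] gives a common subsequence of length 10. Since dp[15][15] = 10, nothing longer is possible.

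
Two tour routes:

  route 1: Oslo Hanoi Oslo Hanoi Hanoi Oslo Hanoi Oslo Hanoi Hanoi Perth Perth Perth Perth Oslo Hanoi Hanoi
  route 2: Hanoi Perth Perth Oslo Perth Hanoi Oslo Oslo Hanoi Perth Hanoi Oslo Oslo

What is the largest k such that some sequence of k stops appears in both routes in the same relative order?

Taking Hanoi at route 1[2]=route 2[1]; then Oslo at route 1[3]=route 2[4]; then Hanoi at route 1[5]=route 2[6]; then Oslo at route 1[6]=route 2[7]; then Oslo at route 1[8]=route 2[8]; then Hanoi at route 1[9]=route 2[9]; then Hanoi at route 1[10]=route 2[11]; then Oslo at route 1[15]=route 2[13] gives a common subsequence of length 8. The LCS DP gives dp[17][13] = 8, so this is optimal.

8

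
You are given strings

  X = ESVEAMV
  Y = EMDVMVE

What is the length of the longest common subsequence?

Let dp[i][j] be the LCS length of the first i characters of X and the first j characters of Y. dp[i][j] = dp[i-1][j-1]+1 when the i-th and j-th characters match, else max(dp[i-1][j], dp[i][j-1]).
    ·  E  M  D  V  M  V  E
 ·  0  0  0  0  0  0  0  0
 E  0  1  1  1  1  1  1  1
 S  0  1  1  1  1  1  1  1
 V  0  1  1  1  2  2  2  2
 E  0  1  1  1  2  2  2  3
 A  0  1  1  1  2  2  2  3
 M  0  1  2  2  2  3  3  3
 V  0  1  2  2  3  3  4  4
dp[7][7] = 4. One LCS (by backtracking along matches): EVMV.

4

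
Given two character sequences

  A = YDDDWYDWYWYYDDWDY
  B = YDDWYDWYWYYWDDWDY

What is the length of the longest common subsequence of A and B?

Match Y at A[1]=B[1]; then D at A[3]=B[2]; then D at A[4]=B[3]; then W at A[5]=B[4]; then Y at A[6]=B[5]; then D at A[7]=B[6]; then W at A[8]=B[7]; then Y at A[9]=B[8]; then W at A[10]=B[9]; then Y at A[11]=B[10]; then Y at A[12]=B[11]; then D at A[13]=B[13]; then D at A[14]=B[14]; then W at A[15]=B[15]; then D at A[16]=B[16]; then Y at A[17]=B[17] — 16 characters in the same relative order in both. The LCS DP gives dp[17][17] = 16, so this is optimal.

16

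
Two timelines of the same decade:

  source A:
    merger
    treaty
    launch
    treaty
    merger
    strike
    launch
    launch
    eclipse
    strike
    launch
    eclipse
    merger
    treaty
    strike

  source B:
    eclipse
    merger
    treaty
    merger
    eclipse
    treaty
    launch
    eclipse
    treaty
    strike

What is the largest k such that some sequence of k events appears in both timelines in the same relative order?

8

Match merger (source A #1, source B #2), then treaty (source A #4, source B #3), then merger (source A #5, source B #4), then eclipse (source A #9, source B #5), then launch (source A #11, source B #7), then eclipse (source A #12, source B #8), then treaty (source A #14, source B #9), then strike (source A #15, source B #10) — 8 events in the same relative order in both, and the DP table's final entry dp[15][10] is also 8, so no common subsequence is longer.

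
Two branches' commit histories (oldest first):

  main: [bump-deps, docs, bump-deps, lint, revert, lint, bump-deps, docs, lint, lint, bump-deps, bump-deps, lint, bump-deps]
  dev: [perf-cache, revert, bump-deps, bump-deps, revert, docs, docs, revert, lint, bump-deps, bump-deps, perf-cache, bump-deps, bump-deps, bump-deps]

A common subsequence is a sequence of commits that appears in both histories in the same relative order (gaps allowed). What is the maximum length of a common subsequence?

8

Taking bump-deps [1,4]; then docs [2,7]; then revert [5,8]; then lint [6,9]; then bump-deps [7,11]; then bump-deps [11,13]; then bump-deps [12,14]; then bump-deps [14,15] gives a common subsequence of length 8, and the DP table's final entry dp[14][15] is also 8, so no common subsequence is longer.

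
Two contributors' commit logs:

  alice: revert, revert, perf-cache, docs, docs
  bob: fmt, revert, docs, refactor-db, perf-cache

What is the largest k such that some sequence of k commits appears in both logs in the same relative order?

Match revert [1,2], then perf-cache [3,5] — 2 commits in the same relative order in both. The LCS DP gives dp[5][5] = 2, so this is optimal.

2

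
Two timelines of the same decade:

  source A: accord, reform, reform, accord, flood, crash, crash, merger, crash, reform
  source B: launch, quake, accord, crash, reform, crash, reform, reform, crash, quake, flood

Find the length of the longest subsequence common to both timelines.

Match accord [1,3]; then reform [2,7]; then reform [3,8]; then flood [5,11] — 4 events in the same relative order in both. The LCS DP gives dp[10][11] = 4, so this is optimal.

4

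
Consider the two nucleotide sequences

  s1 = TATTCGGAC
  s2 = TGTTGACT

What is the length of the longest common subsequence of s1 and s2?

Taking T (s1 #1, s2 #1), then T (s1 #3, s2 #3), then T (s1 #4, s2 #4), then G (s1 #7, s2 #5), then A (s1 #8, s2 #6), then C (s1 #9, s2 #7) gives a common subsequence of length 6, and the DP table's final entry dp[9][8] is also 6, so no common subsequence is longer.

6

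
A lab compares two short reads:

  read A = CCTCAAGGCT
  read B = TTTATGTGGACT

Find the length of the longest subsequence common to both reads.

6

Match T (read A #3, read B #3), then A (read A #5, read B #4), then G (read A #7, read B #8), then G (read A #8, read B #9), then C (read A #9, read B #11), then T (read A #10, read B #12) — 6 bases in the same relative order in both. Since dp[10][12] = 6, nothing longer is possible.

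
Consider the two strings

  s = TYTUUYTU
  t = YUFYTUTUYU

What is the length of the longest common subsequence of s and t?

6

One common subsequence of length 6: Y (s #2, t #4); then T (s #3, t #5); then U (s #4, t #6); then U (s #5, t #8); then Y (s #6, t #9); then U (s #8, t #10). dp[8][10] = 6 confirms this is the maximum.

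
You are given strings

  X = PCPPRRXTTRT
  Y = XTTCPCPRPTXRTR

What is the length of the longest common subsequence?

Pick P (X #1, Y #5), C (X #2, Y #6), P (X #3, Y #7), P (X #4, Y #9), R (X #6, Y #12), T (X #9, Y #13), R (X #10, Y #14); all 7 characters appear in both, in order, and the DP table's final entry dp[11][14] is also 7, so no common subsequence is longer.

7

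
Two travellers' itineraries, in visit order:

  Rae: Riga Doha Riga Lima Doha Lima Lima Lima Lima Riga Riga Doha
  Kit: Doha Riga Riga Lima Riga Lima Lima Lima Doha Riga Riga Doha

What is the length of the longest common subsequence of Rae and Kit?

9

Match Riga (Rae #1, Kit #2) → Riga (Rae #3, Kit #3) → Lima (Rae #4, Kit #4) → Lima (Rae #6, Kit #6) → Lima (Rae #7, Kit #7) → Lima (Rae #8, Kit #8) → Riga (Rae #10, Kit #10) → Riga (Rae #11, Kit #11) → Doha (Rae #12, Kit #12) — 9 stops in the same relative order in both. The LCS DP gives dp[12][12] = 9, so this is optimal.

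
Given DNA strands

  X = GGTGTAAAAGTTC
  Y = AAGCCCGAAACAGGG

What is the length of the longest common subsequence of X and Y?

7

Pick G [1,3], then G [4,7], then A [6,8], then A [7,9], then A [8,10], then A [9,12], then G [10,15]; all 7 bases appear in both, in order, and the DP table's final entry dp[13][15] is also 7, so no common subsequence is longer.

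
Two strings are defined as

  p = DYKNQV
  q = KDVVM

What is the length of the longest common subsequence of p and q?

Let dp[i][j] be the LCS length of the first i characters of p and the first j characters of q. dp[i][j] = dp[i-1][j-1]+1 when the i-th and j-th characters match, else max(dp[i-1][j], dp[i][j-1]).
    ·  K  D  V  V  M
 ·  0  0  0  0  0  0
 D  0  0  1  1  1  1
 Y  0  0  1  1  1  1
 K  0  1  1  1  1  1
 N  0  1  1  1  1  1
 Q  0  1  1  1  1  1
 V  0  1  1  2  2  2
dp[6][5] = 2. One LCS (by backtracking along matches): DV.

2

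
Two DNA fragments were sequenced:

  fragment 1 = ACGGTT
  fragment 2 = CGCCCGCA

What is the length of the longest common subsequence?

3

One common subsequence of length 3: C [2,1] → G [3,2] → G [4,6], and the DP table's final entry dp[6][8] is also 3, so no common subsequence is longer.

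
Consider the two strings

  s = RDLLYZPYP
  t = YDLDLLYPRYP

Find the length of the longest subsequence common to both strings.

One common subsequence of length 7: D [2,4], L [3,5], L [4,6], Y [5,7], P [7,8], Y [8,10], P [9,11]. dp[9][11] = 7 confirms this is the maximum.

7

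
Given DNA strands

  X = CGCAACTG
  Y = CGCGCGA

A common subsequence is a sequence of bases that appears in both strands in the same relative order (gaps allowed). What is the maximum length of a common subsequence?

One common subsequence of length 5: C (X #1, Y #1), G (X #2, Y #2), C (X #3, Y #3), C (X #6, Y #5), G (X #8, Y #6), and the DP table's final entry dp[8][7] is also 5, so no common subsequence is longer.

5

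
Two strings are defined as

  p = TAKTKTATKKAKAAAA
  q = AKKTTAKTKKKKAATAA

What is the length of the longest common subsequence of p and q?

13

One common subsequence of length 13: A (p #2, q #1), then K (p #3, q #3), then T (p #4, q #4), then T (p #6, q #5), then A (p #7, q #6), then T (p #8, q #8), then K (p #9, q #10), then K (p #10, q #11), then K (p #12, q #12), then A (p #13, q #13), then A (p #14, q #14), then A (p #15, q #16), then A (p #16, q #17). Since dp[16][17] = 13, nothing longer is possible.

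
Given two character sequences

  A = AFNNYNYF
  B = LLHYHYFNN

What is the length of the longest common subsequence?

Let dp[i][j] be the LCS length of the first i characters of A and the first j characters of B. dp[i][j] = dp[i-1][j-1]+1 when the i-th and j-th characters match, else max(dp[i-1][j], dp[i][j-1]).
    ·  L  L  H  Y  H  Y  F  N  N
 ·  0  0  0  0  0  0  0  0  0  0
 A  0  0  0  0  0  0  0  0  0  0
 F  0  0  0  0  0  0  0  1  1  1
 N  0  0  0  0  0  0  0  1  2  2
 N  0  0  0  0  0  0  0  1  2  3
 Y  0  0  0  0  1  1  1  1  2  3
 N  0  0  0  0  1  1  1  1  2  3
 Y  0  0  0  0  1  1  2  2  2  3
 F  0  0  0  0  1  1  2  3  3  3
dp[8][9] = 3. One LCS (by backtracking along matches): FNN.

3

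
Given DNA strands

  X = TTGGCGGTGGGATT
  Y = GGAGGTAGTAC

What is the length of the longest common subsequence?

Match G at X[3]=Y[1], G at X[4]=Y[2], G at X[6]=Y[4], G at X[7]=Y[5], T at X[8]=Y[6], G at X[9]=Y[8], A at X[12]=Y[10] — 7 bases in the same relative order in both. dp[14][11] = 7 confirms this is the maximum.

7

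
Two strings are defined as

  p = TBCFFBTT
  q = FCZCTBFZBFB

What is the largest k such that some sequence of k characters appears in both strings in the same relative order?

Let dp[i][j] be the LCS length of the first i characters of p and the first j characters of q. dp[i][j] = dp[i-1][j-1]+1 when the i-th and j-th characters match, else max(dp[i-1][j], dp[i][j-1]).
    ·  F  C  Z  C  T  B  F  Z  B  F  B
 ·  0  0  0  0  0  0  0  0  0  0  0  0
 T  0  0  0  0  0  1  1  1  1  1  1  1
 B  0  0  0  0  0  1  2  2  2  2  2  2
 C  0  0  1  1  1  1  2  2  2  2  2  2
 F  0  1  1  1  1  1  2  3  3  3  3  3
 F  0  1  1  1  1  1  2  3  3  3  4  4
 B  0  1  1  1  1  1  2  3  3  4  4  5
 T  0  1  1  1  1  2  2  3  3  4  4  5
 T  0  1  1  1  1  2  2  3  3  4  4  5
dp[8][11] = 5. One LCS (by backtracking along matches): TBFFB.

5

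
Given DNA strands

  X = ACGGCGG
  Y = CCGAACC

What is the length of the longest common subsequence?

Let dp[i][j] be the LCS length of the first i bases of X and the first j bases of Y. dp[i][j] = dp[i-1][j-1]+1 when the i-th and j-th bases match, else max(dp[i-1][j], dp[i][j-1]).
    ·  C  C  G  A  A  C  C
 ·  0  0  0  0  0  0  0  0
 A  0  0  0  0  1  1  1  1
 C  0  1  1  1  1  1  2  2
 G  0  1  1  2  2  2  2  2
 G  0  1  1  2  2  2  2  2
 C  0  1  2  2  2  2  3  3
 G  0  1  2  3  3  3  3  3
 G  0  1  2  3  3  3  3  3
dp[7][7] = 3. One LCS (by backtracking along matches): ACC.

3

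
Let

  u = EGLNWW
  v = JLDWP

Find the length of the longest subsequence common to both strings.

Taking L at u[3]=v[2], W at u[5]=v[4] gives a common subsequence of length 2. dp[6][5] = 2 confirms this is the maximum.

2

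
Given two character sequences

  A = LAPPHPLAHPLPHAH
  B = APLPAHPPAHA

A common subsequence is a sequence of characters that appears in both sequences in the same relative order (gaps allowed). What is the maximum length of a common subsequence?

One common subsequence of length 9: A (A #2, B #1) → P (A #3, B #2) → P (A #6, B #4) → A (A #8, B #5) → H (A #9, B #6) → P (A #10, B #7) → P (A #12, B #8) → H (A #13, B #10) → A (A #14, B #11). The LCS DP gives dp[15][11] = 9, so this is optimal.

9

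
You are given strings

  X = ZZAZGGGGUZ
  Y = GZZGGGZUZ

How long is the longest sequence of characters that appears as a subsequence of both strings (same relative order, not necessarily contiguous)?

Let dp[i][j] be the LCS length of the first i characters of X and the first j characters of Y. dp[i][j] = dp[i-1][j-1]+1 when the i-th and j-th characters match, else max(dp[i-1][j], dp[i][j-1]).
    ·  G  Z  Z  G  G  G  Z  U  Z
 ·  0  0  0  0  0  0  0  0  0  0
 Z  0  0  1  1  1  1  1  1  1  1
 Z  0  0  1  2  2  2  2  2  2  2
 A  0  0  1  2  2  2  2  2  2  2
 Z  0  0  1  2  2  2  2  3  3  3
 G  0  1  1  2  3  3  3  3  3  3
 G  0  1  1  2  3  4  4  4  4  4
 G  0  1  1  2  3  4  5  5  5  5
 G  0  1  1  2  3  4  5  5  5  5
 U  0  1  1  2  3  4  5  5  6  6
 Z  0  1  2  2  3  4  5  6  6  7
dp[10][9] = 7. One LCS (by backtracking along matches): ZZGGGUZ.

7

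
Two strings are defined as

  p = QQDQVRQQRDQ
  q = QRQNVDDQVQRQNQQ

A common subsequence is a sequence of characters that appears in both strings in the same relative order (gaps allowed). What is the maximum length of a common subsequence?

Pick Q (p #1, q #1); then Q (p #2, q #3); then D (p #3, q #7); then Q (p #4, q #8); then V (p #5, q #9); then R (p #6, q #11); then Q (p #7, q #12); then Q (p #8, q #14); then Q (p #11, q #15); all 9 characters appear in both, in order. The LCS DP gives dp[11][15] = 9, so this is optimal.

9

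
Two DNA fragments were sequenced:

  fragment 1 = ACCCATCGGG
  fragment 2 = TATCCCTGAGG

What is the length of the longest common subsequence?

8

One common subsequence of length 8: A (fragment 1 #1, fragment 2 #2), then C (fragment 1 #2, fragment 2 #4), then C (fragment 1 #3, fragment 2 #5), then C (fragment 1 #4, fragment 2 #6), then T (fragment 1 #6, fragment 2 #7), then G (fragment 1 #8, fragment 2 #8), then G (fragment 1 #9, fragment 2 #10), then G (fragment 1 #10, fragment 2 #11). dp[10][11] = 8 confirms this is the maximum.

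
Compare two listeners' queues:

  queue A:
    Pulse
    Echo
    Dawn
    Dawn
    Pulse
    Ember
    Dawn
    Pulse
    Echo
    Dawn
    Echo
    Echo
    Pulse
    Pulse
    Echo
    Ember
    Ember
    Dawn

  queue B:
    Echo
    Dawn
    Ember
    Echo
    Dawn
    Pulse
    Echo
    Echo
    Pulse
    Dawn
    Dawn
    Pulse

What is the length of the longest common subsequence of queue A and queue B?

9

Pick Echo (queue A #2, queue B #1) → Dawn (queue A #4, queue B #2) → Ember (queue A #6, queue B #3) → Dawn (queue A #7, queue B #5) → Pulse (queue A #8, queue B #6) → Echo (queue A #11, queue B #7) → Echo (queue A #12, queue B #8) → Pulse (queue A #13, queue B #9) → Pulse (queue A #14, queue B #12); all 9 songs appear in both, in order, and the DP table's final entry dp[18][12] is also 9, so no common subsequence is longer.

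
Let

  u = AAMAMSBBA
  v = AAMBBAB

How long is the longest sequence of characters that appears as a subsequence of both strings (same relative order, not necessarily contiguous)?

Taking A at u[2]=v[1]; then A at u[4]=v[2]; then M at u[5]=v[3]; then B at u[7]=v[4]; then B at u[8]=v[5]; then A at u[9]=v[6] gives a common subsequence of length 6. Since dp[9][7] = 6, nothing longer is possible.

6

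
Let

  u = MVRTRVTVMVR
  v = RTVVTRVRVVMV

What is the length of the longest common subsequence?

7

Let dp[i][j] be the LCS length of the first i characters of u and the first j characters of v. dp[i][j] = dp[i-1][j-1]+1 when the i-th and j-th characters match, else max(dp[i-1][j], dp[i][j-1]).
    ·  R  T  V  V  T  R  V  R  V  V  M  V
 ·  0  0  0  0  0  0  0  0  0  0  0  0  0
 M  0  0  0  0  0  0  0  0  0  0  0  1  1
 V  0  0  0  1  1  1  1  1  1  1  1  1  2
 R  0  1  1  1  1  1  2  2  2  2  2  2  2
 T  0  1  2  2  2  2  2  2  2  2  2  2  2
 R  0  1  2  2  2  2  3  3  3  3  3  3  3
 V  0  1  2  3  3  3  3  4  4  4  4  4  4
 T  0  1  2  3  3  4  4  4  4  4  4  4  4
 V  0  1  2  3  4  4  4  5  5  5  5  5  5
 M  0  1  2  3  4  4  4  5  5  5  5  6  6
 V  0  1  2  3  4  4  4  5  5  6  6  6  7
 R  0  1  2  3  4  4  5  5  6  6  6  6  7
dp[11][12] = 7. One LCS (by backtracking along matches): VRRVVMV.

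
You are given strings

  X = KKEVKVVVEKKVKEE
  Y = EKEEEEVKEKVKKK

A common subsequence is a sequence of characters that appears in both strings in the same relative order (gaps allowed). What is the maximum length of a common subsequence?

8

Pick K (X #1, Y #2), K (X #2, Y #8), E (X #3, Y #9), K (X #5, Y #10), V (X #8, Y #11), K (X #10, Y #12), K (X #11, Y #13), K (X #13, Y #14); all 8 characters appear in both, in order. dp[15][14] = 8 confirms this is the maximum.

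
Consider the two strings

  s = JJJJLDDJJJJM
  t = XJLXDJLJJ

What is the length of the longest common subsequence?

6

Taking J [4,2] → L [5,3] → D [7,5] → J [8,6] → J [10,8] → J [11,9] gives a common subsequence of length 6. The LCS DP gives dp[12][9] = 6, so this is optimal.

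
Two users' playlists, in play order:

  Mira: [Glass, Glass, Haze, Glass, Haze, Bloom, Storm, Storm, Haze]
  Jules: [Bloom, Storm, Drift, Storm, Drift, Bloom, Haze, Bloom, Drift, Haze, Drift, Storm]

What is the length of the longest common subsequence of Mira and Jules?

Match Bloom [6,1], then Storm [7,2], then Storm [8,4], then Haze [9,10] — 4 songs in the same relative order in both. dp[9][12] = 4 confirms this is the maximum.

4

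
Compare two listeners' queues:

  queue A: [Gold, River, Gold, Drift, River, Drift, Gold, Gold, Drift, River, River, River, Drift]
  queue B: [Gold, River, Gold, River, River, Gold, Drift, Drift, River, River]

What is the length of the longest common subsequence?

Match Gold at queue A[1]=queue B[1], River at queue A[2]=queue B[2], Gold at queue A[3]=queue B[3], River at queue A[5]=queue B[5], Drift at queue A[6]=queue B[7], Drift at queue A[9]=queue B[8], River at queue A[11]=queue B[9], River at queue A[12]=queue B[10] — 8 songs in the same relative order in both. Since dp[13][10] = 8, nothing longer is possible.

8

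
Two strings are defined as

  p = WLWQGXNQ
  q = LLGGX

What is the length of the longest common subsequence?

One common subsequence of length 3: L [2,2] → G [5,4] → X [6,5]. Since dp[8][5] = 3, nothing longer is possible.

3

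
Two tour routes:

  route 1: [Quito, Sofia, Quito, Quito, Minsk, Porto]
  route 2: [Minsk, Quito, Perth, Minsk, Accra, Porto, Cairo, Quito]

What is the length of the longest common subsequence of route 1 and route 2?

One common subsequence of length 3: Quito at route 1[1]=route 2[2] → Minsk at route 1[5]=route 2[4] → Porto at route 1[6]=route 2[6]. Since dp[6][8] = 3, nothing longer is possible.

3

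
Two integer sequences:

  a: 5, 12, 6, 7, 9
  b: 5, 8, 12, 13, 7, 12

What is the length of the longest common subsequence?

3

One common subsequence of length 3: 5 [1,1], 12 [2,3], 7 [4,5]. dp[5][6] = 3 confirms this is the maximum.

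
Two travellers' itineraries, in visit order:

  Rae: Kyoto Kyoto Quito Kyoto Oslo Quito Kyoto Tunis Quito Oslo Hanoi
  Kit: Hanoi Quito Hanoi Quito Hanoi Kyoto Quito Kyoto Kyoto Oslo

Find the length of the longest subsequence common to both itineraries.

5

Pick Kyoto (Rae #2, Kit #6) → Quito (Rae #3, Kit #7) → Kyoto (Rae #4, Kit #8) → Kyoto (Rae #7, Kit #9) → Oslo (Rae #10, Kit #10); all 5 stops appear in both, in order. Since dp[11][10] = 5, nothing longer is possible.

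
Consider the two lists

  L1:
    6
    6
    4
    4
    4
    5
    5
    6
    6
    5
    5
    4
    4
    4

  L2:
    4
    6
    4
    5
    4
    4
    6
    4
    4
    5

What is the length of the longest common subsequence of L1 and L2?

One common subsequence of length 7: 6 [2,2], then 4 [3,3], then 4 [4,5], then 4 [5,6], then 6 [9,7], then 4 [12,8], then 4 [13,9]. The LCS DP gives dp[14][10] = 7, so this is optimal.

7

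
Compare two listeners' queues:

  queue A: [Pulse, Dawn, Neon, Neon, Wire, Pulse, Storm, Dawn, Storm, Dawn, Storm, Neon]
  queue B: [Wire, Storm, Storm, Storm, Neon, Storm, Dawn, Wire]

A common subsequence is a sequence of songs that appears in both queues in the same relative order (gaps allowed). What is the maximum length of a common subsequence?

5

Taking Wire (queue A #5, queue B #1), then Storm (queue A #7, queue B #2), then Storm (queue A #9, queue B #3), then Storm (queue A #11, queue B #4), then Neon (queue A #12, queue B #5) gives a common subsequence of length 5. The LCS DP gives dp[12][8] = 5, so this is optimal.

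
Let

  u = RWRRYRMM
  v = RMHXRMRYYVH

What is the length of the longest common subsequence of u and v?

Pick R [1,1] → R [3,5] → R [4,7] → Y [5,9]; all 4 characters appear in both, in order, and the DP table's final entry dp[8][11] is also 4, so no common subsequence is longer.

4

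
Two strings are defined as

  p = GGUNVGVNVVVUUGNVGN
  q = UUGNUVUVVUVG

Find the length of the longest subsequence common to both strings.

Pick U at p[3]=q[2], G at p[6]=q[3], N at p[8]=q[4], V at p[9]=q[6], V at p[10]=q[8], V at p[11]=q[9], U at p[13]=q[10], V at p[16]=q[11], G at p[17]=q[12]; all 9 characters appear in both, in order. The LCS DP gives dp[18][12] = 9, so this is optimal.

9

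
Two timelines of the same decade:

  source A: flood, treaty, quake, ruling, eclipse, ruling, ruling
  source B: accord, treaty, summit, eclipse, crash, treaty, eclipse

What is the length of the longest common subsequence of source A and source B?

Match treaty (source A #2, source B #6), then eclipse (source A #5, source B #7) — 2 events in the same relative order in both. dp[7][7] = 2 confirms this is the maximum.

2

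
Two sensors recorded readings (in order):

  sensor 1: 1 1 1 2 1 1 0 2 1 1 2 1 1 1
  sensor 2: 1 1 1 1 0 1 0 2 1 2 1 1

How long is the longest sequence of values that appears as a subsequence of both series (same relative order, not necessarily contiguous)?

Pick 1 at sensor 1[1]=sensor 2[1], then 1 at sensor 1[2]=sensor 2[2], then 1 at sensor 1[3]=sensor 2[3], then 1 at sensor 1[5]=sensor 2[4], then 1 at sensor 1[6]=sensor 2[6], then 0 at sensor 1[7]=sensor 2[7], then 2 at sensor 1[8]=sensor 2[8], then 1 at sensor 1[10]=sensor 2[9], then 2 at sensor 1[11]=sensor 2[10], then 1 at sensor 1[13]=sensor 2[11], then 1 at sensor 1[14]=sensor 2[12]; all 11 values appear in both, in order. dp[14][12] = 11 confirms this is the maximum.

11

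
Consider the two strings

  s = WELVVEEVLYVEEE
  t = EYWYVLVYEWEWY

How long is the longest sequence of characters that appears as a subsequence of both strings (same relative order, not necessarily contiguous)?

6

Match W [1,3], then L [3,6], then V [4,7], then E [6,9], then E [7,11], then Y [10,13] — 6 characters in the same relative order in both. dp[14][13] = 6 confirms this is the maximum.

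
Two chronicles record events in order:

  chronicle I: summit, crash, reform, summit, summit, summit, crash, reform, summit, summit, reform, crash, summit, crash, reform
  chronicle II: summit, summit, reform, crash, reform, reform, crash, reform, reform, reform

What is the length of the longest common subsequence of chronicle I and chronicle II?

Taking summit (chronicle I #1, chronicle II #2), crash (chronicle I #2, chronicle II #4), reform (chronicle I #3, chronicle II #6), crash (chronicle I #7, chronicle II #7), reform (chronicle I #8, chronicle II #8), reform (chronicle I #11, chronicle II #9), reform (chronicle I #15, chronicle II #10) gives a common subsequence of length 7. Since dp[15][10] = 7, nothing longer is possible.

7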